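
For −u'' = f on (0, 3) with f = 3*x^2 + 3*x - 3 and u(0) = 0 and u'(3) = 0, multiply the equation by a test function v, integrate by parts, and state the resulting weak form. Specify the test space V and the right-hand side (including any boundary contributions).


V = {v ∈ H^1(0, 3) : v(0) = 0} (test functions vanish at x = 0 where u is specified); weak form: ∫_0^3 u'v' dx = ∫_0^3 (3*x^2 + 3*x - 3) v dx for all v ∈ V.

Multiply both sides by a test function v and integrate from 0 to 3:
  ∫_0^3 −u''(x) v(x) dx = ∫_0^3 f(x) v(x) dx.
Integrate the LHS by parts once:
  ∫_0^3 −u'' v dx = −[u'(x) v(x)]_0^3 + ∫_0^3 u'(x) v'(x) dx.
Thus ∫_0^3 u'(x) v'(x) dx = ∫_0^3 f(x) v(x) dx + [u'(x) v(x)]_0^3.
Choose V so that boundary terms are either known or forced to vanish.
Mixed BC: u(0) = 0 (Dirichlet) and u'(3) = 0 (Neumann). Define V = {v ∈ H^1(0, 3) : v(0) = 0}. Then [u' v]_0^3 = u'(3)·v(3) − u'(0)·0 = 0.
Weak formulation: find u (satisfying any essential BC) such that ∫_0^3 u'(x) v'(x) dx = ∫_0^3 f v dx for all v ∈ V (Dirichlet at 0 absorbed into V; the Neumann datum at x = 3 is zero, so no boundary term remains).
Substituting f(x) = 3*x^2 + 3*x - 3, the right-hand side is ∫_0^3 (3*x^2 + 3*x - 3) v dx.


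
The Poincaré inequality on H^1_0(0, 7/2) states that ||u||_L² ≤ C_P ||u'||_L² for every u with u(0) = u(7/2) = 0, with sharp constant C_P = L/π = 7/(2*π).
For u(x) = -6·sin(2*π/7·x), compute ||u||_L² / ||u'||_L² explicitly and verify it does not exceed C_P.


||u||_L² / ||u'||_L² = 7/(2*π) = C_P.

u(x) = -6·sin(2*π/7·x), so u'(x) = -12*π*cos(2*π*x/7)/7.
Writing u(x) = A·sin(kπx/L) with A = -6 and k = 1, use ∫_0^L sin²(kπx/L) dx = L/2 and ∫_0^L cos²(kπx/L) dx = L/2.
u² = 36·sin²(2*π/7·x) and (u')² = 144*π^2/49·cos²(2*π/7·x), and each of sin², cos² integrates to L/2 = 7/4 over (0, 7/2).
∫_0^7/2 u² dx = 63, so ||u||_L² = 3*sqrt(7).
∫_0^7/2 (u')² dx = 36*π^2/7, so ||u'||_L² = 6*sqrt(7)*π/7.
Ratio ||u||_L² / ||u'||_L² = 7/(2*π).
Sharp Poincaré constant on H^1_0(0, 7/2) is C_P = L/π = 7/(2*π), achieved by sin(2*π/7·x).
This is the k = 1 eigenfunction (up to amplitude), so the ratio equals the sharp Poincaré constant exactly.


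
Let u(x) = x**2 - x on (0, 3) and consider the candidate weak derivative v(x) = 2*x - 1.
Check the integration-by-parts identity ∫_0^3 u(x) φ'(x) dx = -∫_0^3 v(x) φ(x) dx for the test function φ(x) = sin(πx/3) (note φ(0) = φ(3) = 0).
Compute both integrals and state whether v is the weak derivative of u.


LHS = -12/π, RHS = -12/π. Yes, v = u' weakly.

u(x) = x**2 - x, classical derivative u'(x) = 2*x - 1.
φ(x) = sin(πx/3), so φ'(x) = π*cos(π*x/3)/3.
Note φ(0) = φ(3) = 0, so the boundary term u·φ vanishes.
LHS = ∫_0^3 u(x) φ'(x) dx = ∫_0^3 (π*x^2*cos(π*x/3)/3 - π*x*cos(π*x/3)/3) dx. Term by term:
  ∫_0^3 -π*x*cos(π*x/3)/3 dx = 6/π;  ∫_0^3 π*x^2*cos(π*x/3)/3 dx = -18/π.
Sum: 6/π − 18/π = -12/π.
So LHS = -12/π.
∫_0^3 v(x) φ(x) dx = ∫_0^3 (2*x*sin(π*x/3) - sin(π*x/3)) dx. Term by term:
  ∫_0^3 -sin(π*x/3) dx = -6/π;  ∫_0^3 2*x*sin(π*x/3) dx = 18/π.
Sum: -6/π + 18/π = 12/π.
So RHS = -∫_0^3 v(x) φ(x) dx = -12/π.
LHS = RHS, so the identity holds for this test φ.
Moreover u is smooth here and v(x) = u'(x) = 2*x - 1 pointwise, so the identity holds for every test function. Hence v is the weak derivative of u.


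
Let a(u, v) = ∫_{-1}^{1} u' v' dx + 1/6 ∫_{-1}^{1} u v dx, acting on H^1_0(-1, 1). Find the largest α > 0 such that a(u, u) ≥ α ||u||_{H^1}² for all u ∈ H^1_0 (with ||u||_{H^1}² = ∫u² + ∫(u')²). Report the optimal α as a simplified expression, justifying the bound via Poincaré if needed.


α = (2/3 + π^2)/(4 + π^2)

Coercivity of a(·,·) on H^1_0(-1, 1) means a(u, u) ≥ α ||u||_{H^1}² for every u ∈ H^1_0.
The interval has length L = 2, and Poincaré/coercivity depend only on L. Here a(u, u) = ∫(u')² + (1/6)·∫u².
Here 0 < c = 1/6 < 1. The condition a(u,u) ≥ α||u||_{H^1}² reads (1−α)∫(u')² ≥ (α−c)∫u². Any admissible α is ≤ 1 (rapidly oscillating u have ∫u²/∫(u')² → 0), and α = 1 would force 0 ≥ (1−c)∫u², impossible since c < 1; so 1−α > 0. By the sharp Poincaré inequality on H^1_0 of an interval of length L, ∫(u')² ≥ (π/L)²∫u² with equality for the first sine mode sin(π(x−x₀)/L) (x₀ the left endpoint), so the inequality holds for all u iff (1−α)(π/L)² ≥ α − c, i.e. α ≤ ((π/L)² + c)/((π/L)² + 1) = (1 + c(L/π)²)/(1 + (L/π)²). With (π/L)² = π^2/4 and c = 1/6, the largest admissible constant is α = ((π/L)² + c)/((π/L)² + 1).
Simplifying, α = (2/3 + π^2)/(4 + π^2).


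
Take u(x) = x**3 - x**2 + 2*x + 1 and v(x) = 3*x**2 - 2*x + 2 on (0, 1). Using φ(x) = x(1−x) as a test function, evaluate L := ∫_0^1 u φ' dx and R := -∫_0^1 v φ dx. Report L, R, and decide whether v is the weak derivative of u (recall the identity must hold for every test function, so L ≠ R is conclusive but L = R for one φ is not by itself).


LHS = -19/60, RHS = -19/60. Yes, v = u' weakly.

u(x) = x**3 - x**2 + 2*x + 1, classical derivative u'(x) = 3*x**2 - 2*x + 2.
φ(x) = x(1−x), so φ'(x) = 1 - 2*x.
Note φ(0) = φ(1) = 0, so the boundary term u·φ vanishes.
LHS = ∫_0^1 u(x) φ'(x) dx = ∫_0^1 (-2*x^4 + 3*x^3 - 5*x^2 + 1) dx. Term by term:
  ∫_0^1 -2*x^4 dx = -2/5;  ∫_0^1 3*x^3 dx = 3/4;  ∫_0^1 -5*x^2 dx = -5/3;
  ∫_0^1 1 dx = 1.
Sum: -2/5 + 3/4 − 5/3 + 1 = -19/60.
So LHS = -19/60.
∫_0^1 v(x) φ(x) dx = ∫_0^1 (-3*x^4 + 5*x^3 - 4*x^2 + 2*x) dx. Term by term:
  ∫_0^1 -3*x^4 dx = -3/5;  ∫_0^1 5*x^3 dx = 5/4;  ∫_0^1 -4*x^2 dx = -4/3;
  ∫_0^1 2*x dx = 1.
Sum: -3/5 + 5/4 − 4/3 + 1 = 19/60.
So RHS = -∫_0^1 v(x) φ(x) dx = -19/60.
LHS = RHS, so the identity holds for this test φ.
Moreover u is smooth here and v(x) = u'(x) = 3*x**2 - 2*x + 2 pointwise, so the identity holds for every test function. Hence v is the weak derivative of u.


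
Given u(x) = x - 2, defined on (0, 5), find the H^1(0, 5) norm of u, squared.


||u||_{H^1}^2 = 50/3

The H^1 norm (squared) on an interval (0, L) is
  ||u||_{H^1}^2 = ∫_0^L u(x)^2 dx + ∫_0^L u'(x)^2 dx.
Compute u'(x) = 1.
Then u(x)^2 = x**2 - 4*x + 4 and u'(x)^2 = 1.
Integrate each monomial from 0 to 5 using ∫_0^5 c·x^n dx = c·5^(n+1)/(n+1):
  ∫_0^5 u(x)^2 dx = ∫_0^5 (x^2 - 4*x + 4) dx. Term by term:
    ∫_0^5 x^2 dx = 125/3;  ∫_0^5 -4*x dx = -50;  ∫_0^5 4 dx = 20.
  Sum: 125/3 − 50 + 20 = 35/3.
  ∫_0^5 u'(x)^2 dx = ∫_0^5 (1) dx. Term by term:
    ∫_0^5 1 dx = 5.
Adding: ||u||_{H^1}^2 = 35/3 + 5 = 50/3.


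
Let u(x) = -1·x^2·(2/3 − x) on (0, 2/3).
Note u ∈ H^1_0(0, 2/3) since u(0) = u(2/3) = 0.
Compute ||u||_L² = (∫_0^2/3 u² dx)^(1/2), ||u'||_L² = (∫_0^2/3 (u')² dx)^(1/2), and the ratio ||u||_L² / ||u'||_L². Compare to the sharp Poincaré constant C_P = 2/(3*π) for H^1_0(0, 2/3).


||u||_L² / ||u'||_L² = sqrt(14)/21 < C_P = 2/(3*π).

u(x) = -1·x^2·(2/3 − x), so u'(x) = x*(9*x - 4)/3.
u(x) = -1·x^2·(2/3 − x) vanishes at x = 0 and x = 2/3, so u ∈ H^1_0(0, 2/3). Differentiate via the product rule and integrate the resulting polynomials term by term.
  ∫_0^2/3 u² dx = ∫_0^2/3 (x^6 - 4*x^5/3 + 4*x^4/9) dx. Term by term:
    ∫_0^2/3 x^6 dx = 128/15309;  ∫_0^2/3 -4*x^5/3 dx = -128/6561;  ∫_0^2/3 4*x^4/9 dx = 128/10935.
  Sum: 128/15309 − 128/6561 + 128/10935 = 128/229635.
  ∫_0^2/3 (u')² dx = ∫_0^2/3 (9*x^4 - 8*x^3 + 16*x^2/9) dx. Term by term:
    ∫_0^2/3 9*x^4 dx = 32/135;  ∫_0^2/3 -8*x^3 dx = -32/81;  ∫_0^2/3 16*x^2/9 dx = 128/729.
  Sum: 32/135 − 32/81 + 128/729 = 64/3645.
∫_0^2/3 u² dx = 128/229635, so ||u||_L² = 8*sqrt(70)/2835.
∫_0^2/3 (u')² dx = 64/3645, so ||u'||_L² = 8*sqrt(5)/135.
Ratio ||u||_L² / ||u'||_L² = sqrt(14)/21.
Sharp Poincaré constant on H^1_0(0, 2/3) is C_P = L/π = 2/(3*π), achieved by sin(3*π/2·x).
A polynomial bump cannot attain the sharp Poincaré constant (only the first sine eigenfunction does), so the ratio is strictly less than C_P, consistent with ||u||_L² ≤ C_P ||u'||_L².


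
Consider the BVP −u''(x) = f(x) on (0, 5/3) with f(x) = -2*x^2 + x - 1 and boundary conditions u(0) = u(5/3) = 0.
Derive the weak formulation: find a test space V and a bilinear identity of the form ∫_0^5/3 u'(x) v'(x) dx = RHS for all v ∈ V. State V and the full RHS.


V = H^1_0(0, 5/3) (so v(0) = v(5/3) = 0); weak form: ∫_0^5/3 u'v' dx = ∫_0^5/3 (-2*x^2 + x - 1) v dx for all v ∈ V.

Multiply both sides by a test function v and integrate from 0 to 5/3:
  ∫_0^5/3 −u''(x) v(x) dx = ∫_0^5/3 f(x) v(x) dx.
Integrate the LHS by parts once:
  ∫_0^5/3 −u'' v dx = −[u'(x) v(x)]_0^5/3 + ∫_0^5/3 u'(x) v'(x) dx.
Thus ∫_0^5/3 u'(x) v'(x) dx = ∫_0^5/3 f(x) v(x) dx + [u'(x) v(x)]_0^5/3.
Choose V so that boundary terms are either known or forced to vanish.
u is Dirichlet: u(0) = u(5/3) = 0. Let V = H^1_0(0, 5/3); then v(0) = v(5/3) = 0, and [u' v]_0^5/3 = 0.
Weak formulation: find u (satisfying any essential BC) such that ∫_0^5/3 u'(x) v'(x) dx = ∫_0^5/3 f v dx for all v ∈ V.
Substituting f(x) = -2*x^2 + x - 1, the right-hand side is ∫_0^5/3 (-2*x^2 + x - 1) v dx.


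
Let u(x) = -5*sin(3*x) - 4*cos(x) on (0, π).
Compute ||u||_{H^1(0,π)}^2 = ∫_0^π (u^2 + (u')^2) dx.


||u||_{H^1(0,π)}^2 = 141*π

u'(x) = 4*sin(x) - 15*cos(3*x).
Expand u² and (u')² and integrate term by term on (0, π), using: for integers n ≥ 1, ∫_0^π sin²(nx) dx = ∫_0^π cos²(nx) dx = π/2; for n ≠ n', ∫_0^π sin(nx)sin(n'x) dx = ∫_0^π cos(nx)cos(n'x) dx = 0; and by product-to-sum, ∫_0^π sin(nx)cos(n'x) dx = ½∫_0^π [sin((n+n')x) + sin((n−n')x)] dx, which is 0 when n+n' is even and 2n/(n²−n'²) when n+n' is odd (it need not vanish on (0, π)).
  u² squared terms: (-5)²·∫sin(3x)² dx = 25·π/2 = 25*π/2;  (-4)²·∫cos(x)² dx = 16·π/2 = 8*π.
  u² cross terms: 2·(-5)·(-4)·∫sin(3x)·cos(x) dx = 40·(0) = 0.
  So ∫_0^π u² dx = 25*π/2 + 8*π + 0 = 41*π/2.
  (u')² squared terms: (-15)²·∫cos(3x)² dx = 225·π/2 = 225*π/2;  (4)²·∫sin(x)² dx = 16·π/2 = 8*π.
  (u')² cross terms: 2·(-15)·(4)·∫cos(3x)·sin(x) dx = -120·(0) = 0.
  So ∫_0^π (u')² dx = 225*π/2 + 8*π + 0 = 241*π/2.
||u||_{H^1}^2 = (41*π/2) + (241*π/2) = 141*π.


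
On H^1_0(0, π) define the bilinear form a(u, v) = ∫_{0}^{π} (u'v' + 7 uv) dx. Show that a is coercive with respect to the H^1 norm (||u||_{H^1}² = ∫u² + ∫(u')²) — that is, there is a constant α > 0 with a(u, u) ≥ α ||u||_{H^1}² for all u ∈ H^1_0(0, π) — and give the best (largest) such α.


α = 1

Coercivity of a(·,·) on H^1_0(0, π) means a(u, u) ≥ α ||u||_{H^1}² for every u ∈ H^1_0.
The interval has length L = π, and Poincaré/coercivity depend only on L. Here a(u, u) = ∫(u')² + (7)·∫u².
Here c = 7 ≥ 1, so a(u,u) = ∫(u')² + c∫u² ≥ ∫(u')² + ∫u² = ||u||_{H^1}², i.e. α = 1 works. No larger α is possible: a(u,u) ≥ α||u||_{H^1}² means (1−α)∫(u')² ≥ (α−c)∫u², and for the modes u_n = sin(nπ(x−x₀)/L) (x₀ the left endpoint) one has ∫u_n²/∫(u_n')² = (L/(nπ))² → 0, so a(u_n,u_n)/||u_n||_{H^1}² → 1. Hence the optimal constant is α = 1.
Therefore α = 1.


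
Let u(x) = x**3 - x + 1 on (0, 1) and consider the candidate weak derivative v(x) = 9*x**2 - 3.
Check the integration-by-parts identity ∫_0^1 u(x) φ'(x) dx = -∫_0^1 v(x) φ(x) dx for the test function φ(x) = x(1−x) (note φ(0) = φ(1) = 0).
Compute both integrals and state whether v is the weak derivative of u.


LHS = 1/60, RHS = 1/20. No, v is not the weak derivative of u.

u(x) = x**3 - x + 1, classical derivative u'(x) = 3*x**2 - 1.
φ(x) = x(1−x), so φ'(x) = 1 - 2*x.
Note φ(0) = φ(1) = 0, so the boundary term u·φ vanishes.
LHS = ∫_0^1 u(x) φ'(x) dx = ∫_0^1 (-2*x^4 + x^3 + 2*x^2 - 3*x + 1) dx. Term by term:
  ∫_0^1 -2*x^4 dx = -2/5;  ∫_0^1 x^3 dx = 1/4;  ∫_0^1 2*x^2 dx = 2/3;
  ∫_0^1 -3*x dx = -3/2;  ∫_0^1 1 dx = 1.
Sum: -2/5 + 1/4 + 2/3 − 3/2 + 1 = 1/60.
So LHS = 1/60.
∫_0^1 v(x) φ(x) dx = ∫_0^1 (-9*x^4 + 9*x^3 + 3*x^2 - 3*x) dx. Term by term:
  ∫_0^1 -9*x^4 dx = -9/5;  ∫_0^1 9*x^3 dx = 9/4;  ∫_0^1 3*x^2 dx = 1;
  ∫_0^1 -3*x dx = -3/2.
Sum: -9/5 + 9/4 + 1 − 3/2 = -1/20.
So RHS = -∫_0^1 v(x) φ(x) dx = 1/20.
LHS − RHS = -1/30 ≠ 0, so the identity fails.
(For a valid weak derivative the identity must hold for EVERY test function, in particular this one. The failure shows v is NOT the weak derivative of u.)
Correct weak derivative would be u'(x) = 3*x**2 - 1.


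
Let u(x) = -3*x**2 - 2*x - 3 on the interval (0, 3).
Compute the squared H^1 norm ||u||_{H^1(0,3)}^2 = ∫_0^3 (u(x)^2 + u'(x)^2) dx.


||u||_{H^1}^2 = 7017/5

The H^1 norm (squared) on an interval (0, L) is
  ||u||_{H^1}^2 = ∫_0^L u(x)^2 dx + ∫_0^L u'(x)^2 dx.
Compute u'(x) = -6*x - 2.
Then u(x)^2 = 9*x**4 + 12*x**3 + 22*x**2 + 12*x + 9 and u'(x)^2 = 36*x**2 + 24*x + 4.
Integrate each monomial from 0 to 3 using ∫_0^3 c·x^n dx = c·3^(n+1)/(n+1):
  ∫_0^3 u(x)^2 dx = ∫_0^3 (9*x^4 + 12*x^3 + 22*x^2 + 12*x + 9) dx. Term by term:
    ∫_0^3 9*x^4 dx = 2187/5;  ∫_0^3 12*x^3 dx = 243;  ∫_0^3 22*x^2 dx = 198;
    ∫_0^3 12*x dx = 54;  ∫_0^3 9 dx = 27.
  Sum: 2187/5 + 243 + 198 + 54 + 27 = 4797/5.
  ∫_0^3 u'(x)^2 dx = ∫_0^3 (36*x^2 + 24*x + 4) dx. Term by term:
    ∫_0^3 36*x^2 dx = 324;  ∫_0^3 24*x dx = 108;  ∫_0^3 4 dx = 12.
  Sum: 324 + 108 + 12 = 444.
Adding: ||u||_{H^1}^2 = 4797/5 + 444 = 7017/5.


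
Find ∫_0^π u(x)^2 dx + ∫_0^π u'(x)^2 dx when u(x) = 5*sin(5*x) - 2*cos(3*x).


||u||_{H^1(0,π)}^2 = 345*π

u'(x) = 6*sin(3*x) + 25*cos(5*x).
Expand u² and (u')² and integrate term by term on (0, π), using: for integers n ≥ 1, ∫_0^π sin²(nx) dx = ∫_0^π cos²(nx) dx = π/2; for n ≠ n', ∫_0^π sin(nx)sin(n'x) dx = ∫_0^π cos(nx)cos(n'x) dx = 0; and by product-to-sum, ∫_0^π sin(nx)cos(n'x) dx = ½∫_0^π [sin((n+n')x) + sin((n−n')x)] dx, which is 0 when n+n' is even and 2n/(n²−n'²) when n+n' is odd (it need not vanish on (0, π)).
  u² squared terms: (-2)²·∫cos(3x)² dx = 4·π/2 = 2*π;  (5)²·∫sin(5x)² dx = 25·π/2 = 25*π/2.
  u² cross terms: 2·(-2)·(5)·∫cos(3x)·sin(5x) dx = -20·(0) = 0.
  So ∫_0^π u² dx = 2*π + 25*π/2 + 0 = 29*π/2.
  (u')² squared terms: (6)²·∫sin(3x)² dx = 36·π/2 = 18*π;  (25)²·∫cos(5x)² dx = 625·π/2 = 625*π/2.
  (u')² cross terms: 2·(6)·(25)·∫sin(3x)·cos(5x) dx = 300·(0) = 0.
  So ∫_0^π (u')² dx = 18*π + 625*π/2 + 0 = 661*π/2.
||u||_{H^1}^2 = (29*π/2) + (661*π/2) = 345*π.


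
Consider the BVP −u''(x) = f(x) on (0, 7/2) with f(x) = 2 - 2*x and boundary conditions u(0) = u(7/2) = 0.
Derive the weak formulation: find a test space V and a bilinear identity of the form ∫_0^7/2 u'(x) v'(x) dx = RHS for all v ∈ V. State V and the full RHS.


V = H^1_0(0, 7/2) (so v(0) = v(7/2) = 0); weak form: ∫_0^7/2 u'v' dx = ∫_0^7/2 (2 - 2*x) v dx for all v ∈ V.

Multiply both sides by a test function v and integrate from 0 to 7/2:
  ∫_0^7/2 −u''(x) v(x) dx = ∫_0^7/2 f(x) v(x) dx.
Integrate the LHS by parts once:
  ∫_0^7/2 −u'' v dx = −[u'(x) v(x)]_0^7/2 + ∫_0^7/2 u'(x) v'(x) dx.
Thus ∫_0^7/2 u'(x) v'(x) dx = ∫_0^7/2 f(x) v(x) dx + [u'(x) v(x)]_0^7/2.
Choose V so that boundary terms are either known or forced to vanish.
u is Dirichlet: u(0) = u(7/2) = 0. Let V = H^1_0(0, 7/2); then v(0) = v(7/2) = 0, and [u' v]_0^7/2 = 0.
Weak formulation: find u (satisfying any essential BC) such that ∫_0^7/2 u'(x) v'(x) dx = ∫_0^7/2 f v dx for all v ∈ V.
Substituting f(x) = 2 - 2*x, the right-hand side is ∫_0^7/2 (2 - 2*x) v dx.


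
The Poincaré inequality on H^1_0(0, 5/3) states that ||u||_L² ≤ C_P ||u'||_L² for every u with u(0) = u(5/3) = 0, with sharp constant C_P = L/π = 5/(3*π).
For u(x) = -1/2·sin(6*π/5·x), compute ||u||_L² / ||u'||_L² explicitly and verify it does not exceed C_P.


||u||_L² / ||u'||_L² = 5/(6*π) < C_P = 5/(3*π).

u(x) = -1/2·sin(6*π/5·x), so u'(x) = -3*π*cos(6*π*x/5)/5.
Writing u(x) = A·sin(kπx/L) with A = -1/2 and k = 2, use ∫_0^L sin²(kπx/L) dx = L/2 and ∫_0^L cos²(kπx/L) dx = L/2.
u² = 1/4·sin²(6*π/5·x) and (u')² = 9*π^2/25·cos²(6*π/5·x), and each of sin², cos² integrates to L/2 = 5/6 over (0, 5/3).
∫_0^5/3 u² dx = 5/24, so ||u||_L² = sqrt(30)/12.
∫_0^5/3 (u')² dx = 3*π^2/10, so ||u'||_L² = sqrt(30)*π/10.
Ratio ||u||_L² / ||u'||_L² = 5/(6*π).
Sharp Poincaré constant on H^1_0(0, 5/3) is C_P = L/π = 5/(3*π), achieved by sin(3*π/5·x).
This is the k = 2 harmonic; the ratio L/(kπ) is strictly less than C_P = L/π, consistent with the sharp inequality ||u||_L² ≤ C_P ||u'||_L².


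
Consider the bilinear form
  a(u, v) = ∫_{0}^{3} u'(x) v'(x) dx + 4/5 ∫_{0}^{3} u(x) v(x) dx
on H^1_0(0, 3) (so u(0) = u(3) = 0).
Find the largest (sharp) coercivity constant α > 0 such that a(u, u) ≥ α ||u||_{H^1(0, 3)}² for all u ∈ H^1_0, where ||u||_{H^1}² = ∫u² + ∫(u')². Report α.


α = (36/5 + π^2)/(9 + π^2)

Coercivity of a(·,·) on H^1_0(0, 3) means a(u, u) ≥ α ||u||_{H^1}² for every u ∈ H^1_0.
The interval has length L = 3, and Poincaré/coercivity depend only on L. Here a(u, u) = ∫(u')² + (4/5)·∫u².
Here 0 < c = 4/5 < 1. The condition a(u,u) ≥ α||u||_{H^1}² reads (1−α)∫(u')² ≥ (α−c)∫u². Any admissible α is ≤ 1 (rapidly oscillating u have ∫u²/∫(u')² → 0), and α = 1 would force 0 ≥ (1−c)∫u², impossible since c < 1; so 1−α > 0. By the sharp Poincaré inequality on H^1_0 of an interval of length L, ∫(u')² ≥ (π/L)²∫u² with equality for the first sine mode sin(π(x−x₀)/L) (x₀ the left endpoint), so the inequality holds for all u iff (1−α)(π/L)² ≥ α − c, i.e. α ≤ ((π/L)² + c)/((π/L)² + 1) = (1 + c(L/π)²)/(1 + (L/π)²). With (π/L)² = π^2/9 and c = 4/5, the largest admissible constant is α = ((π/L)² + c)/((π/L)² + 1).
Simplifying, α = (36/5 + π^2)/(9 + π^2).


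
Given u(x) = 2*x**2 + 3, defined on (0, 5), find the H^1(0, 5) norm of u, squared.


||u||_{H^1}^2 = 11135/3

The H^1 norm (squared) on an interval (0, L) is
  ||u||_{H^1}^2 = ∫_0^L u(x)^2 dx + ∫_0^L u'(x)^2 dx.
Compute u'(x) = 4*x.
Then u(x)^2 = 4*x**4 + 12*x**2 + 9 and u'(x)^2 = 16*x**2.
Integrate each monomial from 0 to 5 using ∫_0^5 c·x^n dx = c·5^(n+1)/(n+1):
  ∫_0^5 u(x)^2 dx = ∫_0^5 (4*x^4 + 12*x^2 + 9) dx. Term by term:
    ∫_0^5 4*x^4 dx = 2500;  ∫_0^5 12*x^2 dx = 500;  ∫_0^5 9 dx = 45.
  Sum: 2500 + 500 + 45 = 3045.
  ∫_0^5 u'(x)^2 dx = ∫_0^5 (16*x^2) dx. Term by term:
    ∫_0^5 16*x^2 dx = 2000/3.
Adding: ||u||_{H^1}^2 = 3045 + 2000/3 = 11135/3.


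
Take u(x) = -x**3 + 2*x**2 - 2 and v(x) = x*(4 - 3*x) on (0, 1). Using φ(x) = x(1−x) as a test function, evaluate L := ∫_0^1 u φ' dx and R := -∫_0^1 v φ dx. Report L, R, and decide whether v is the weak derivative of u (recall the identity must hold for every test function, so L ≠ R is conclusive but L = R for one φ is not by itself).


LHS = -11/60, RHS = -11/60. Yes, v = u' weakly.

u(x) = -x**3 + 2*x**2 - 2, classical derivative u'(x) = -3*x**2 + 4*x.
φ(x) = x(1−x), so φ'(x) = 1 - 2*x.
Note φ(0) = φ(1) = 0, so the boundary term u·φ vanishes.
LHS = ∫_0^1 u(x) φ'(x) dx = ∫_0^1 (2*x^4 - 5*x^3 + 2*x^2 + 4*x - 2) dx. Term by term:
  ∫_0^1 2*x^4 dx = 2/5;  ∫_0^1 -5*x^3 dx = -5/4;  ∫_0^1 2*x^2 dx = 2/3;
  ∫_0^1 4*x dx = 2;  ∫_0^1 -2 dx = -2.
Sum: 2/5 − 5/4 + 2/3 + 2 − 2 = -11/60.
So LHS = -11/60.
∫_0^1 v(x) φ(x) dx = ∫_0^1 (3*x^4 - 7*x^3 + 4*x^2) dx. Term by term:
  ∫_0^1 3*x^4 dx = 3/5;  ∫_0^1 -7*x^3 dx = -7/4;  ∫_0^1 4*x^2 dx = 4/3.
Sum: 3/5 − 7/4 + 4/3 = 11/60.
So RHS = -∫_0^1 v(x) φ(x) dx = -11/60.
LHS = RHS, so the identity holds for this test φ.
Moreover u is smooth here and v(x) = u'(x) = -3*x**2 + 4*x pointwise, so the identity holds for every test function. Hence v is the weak derivative of u.


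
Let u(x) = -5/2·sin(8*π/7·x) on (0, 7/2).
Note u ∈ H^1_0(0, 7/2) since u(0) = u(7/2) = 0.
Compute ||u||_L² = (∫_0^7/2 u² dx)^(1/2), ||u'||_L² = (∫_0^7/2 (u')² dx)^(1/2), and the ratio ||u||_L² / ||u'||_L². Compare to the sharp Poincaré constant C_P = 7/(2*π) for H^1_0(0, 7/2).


||u||_L² / ||u'||_L² = 7/(8*π) < C_P = 7/(2*π).

u(x) = -5/2·sin(8*π/7·x), so u'(x) = -20*π*cos(8*π*x/7)/7.
Writing u(x) = A·sin(kπx/L) with A = -5/2 and k = 4, use ∫_0^L sin²(kπx/L) dx = L/2 and ∫_0^L cos²(kπx/L) dx = L/2.
u² = 25/4·sin²(8*π/7·x) and (u')² = 400*π^2/49·cos²(8*π/7·x), and each of sin², cos² integrates to L/2 = 7/4 over (0, 7/2).
∫_0^7/2 u² dx = 175/16, so ||u||_L² = 5*sqrt(7)/4.
∫_0^7/2 (u')² dx = 100*π^2/7, so ||u'||_L² = 10*sqrt(7)*π/7.
Ratio ||u||_L² / ||u'||_L² = 7/(8*π).
Sharp Poincaré constant on H^1_0(0, 7/2) is C_P = L/π = 7/(2*π), achieved by sin(2*π/7·x).
This is the k = 4 harmonic; the ratio L/(kπ) is strictly less than C_P = L/π, consistent with the sharp inequality ||u||_L² ≤ C_P ||u'||_L².


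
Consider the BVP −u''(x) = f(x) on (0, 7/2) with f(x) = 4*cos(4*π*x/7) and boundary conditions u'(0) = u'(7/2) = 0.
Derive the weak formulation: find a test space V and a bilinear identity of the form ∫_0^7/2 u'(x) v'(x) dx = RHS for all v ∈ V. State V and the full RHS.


V = H^1(0, 7/2) (no boundary constraint on v; u is determined up to an additive constant); weak form: ∫_0^7/2 u'v' dx = ∫_0^7/2 (4*cos(4*π*x/7)) v dx for all v ∈ V.

Multiply both sides by a test function v and integrate from 0 to 7/2:
  ∫_0^7/2 −u''(x) v(x) dx = ∫_0^7/2 f(x) v(x) dx.
Integrate the LHS by parts once:
  ∫_0^7/2 −u'' v dx = −[u'(x) v(x)]_0^7/2 + ∫_0^7/2 u'(x) v'(x) dx.
Thus ∫_0^7/2 u'(x) v'(x) dx = ∫_0^7/2 f(x) v(x) dx + [u'(x) v(x)]_0^7/2.
Choose V so that boundary terms are either known or forced to vanish.
u has homogeneous Neumann: u'(0) = u'(7/2) = 0. So [u' v]_0^7/2 = 0·v(7/2) − 0·v(0) = 0 for any v; take V = H^1(0, 7/2).
Weak formulation: find u (satisfying any essential BC) such that ∫_0^7/2 u'(x) v'(x) dx = ∫_0^7/2 f v dx for all v ∈ V (homogeneous Neumann, so boundary terms vanish).
Substituting f(x) = 4*cos(4*π*x/7), the right-hand side is ∫_0^7/2 (4*cos(4*π*x/7)) v dx.
Compatibility check (pure Neumann): taking v ≡ 1 ∈ V gives 0 = ∫_0^7/2 f dx + (0) − (0), i.e. ∫_0^7/2 f dx must equal u'(0) − u'(7/2) = 0. Indeed ∫_0^7/2 (4*cos(4*π*x/7)) dx = 0, so the data are compatible. The solution is then unique only up to an additive constant (fix it e.g. by requiring ∫_0^7/2 u dx = 0).


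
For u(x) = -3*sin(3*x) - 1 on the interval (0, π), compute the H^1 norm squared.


||u||_{H^1(0,π)}^2 = 4 + 46*π

u'(x) = -9*cos(3*x).
Expand u² and (u')² and integrate term by term on (0, π), using: for integers n ≥ 1, ∫_0^π sin²(nx) dx = ∫_0^π cos²(nx) dx = π/2; for n ≠ n', ∫_0^π sin(nx)sin(n'x) dx = ∫_0^π cos(nx)cos(n'x) dx = 0; and by product-to-sum, ∫_0^π sin(nx)cos(n'x) dx = ½∫_0^π [sin((n+n')x) + sin((n−n')x)] dx, which is 0 when n+n' is even and 2n/(n²−n'²) when n+n' is odd (it need not vanish on (0, π)). For the constant mode: ∫_0^π 1 dx = π, ∫_0^π cos(nx) dx = 0, ∫_0^π sin(nx) dx = (1−(−1)^n)/n.
  u² squared terms: (-1)²·∫1 dx = 1·π = π;  (-3)²·∫sin(3x)² dx = 9·π/2 = 9*π/2.
  u² cross terms: 2·(-1)·(-3)·∫1·sin(3x) dx = 6·(2/3) = 4.
  So ∫_0^π u² dx = π + 9*π/2 + 4 = 4 + 11*π/2.
  (u')² squared terms: (-9)²·∫cos(3x)² dx = 81·π/2 = 81*π/2.
  So ∫_0^π (u')² dx = 81*π/2.
||u||_{H^1}^2 = (4 + 11*π/2) + (81*π/2) = 4 + 46*π.


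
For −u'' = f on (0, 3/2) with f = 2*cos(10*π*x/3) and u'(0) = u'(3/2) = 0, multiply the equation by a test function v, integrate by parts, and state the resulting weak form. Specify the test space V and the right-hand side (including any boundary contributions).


V = H^1(0, 3/2) (no boundary constraint on v; u is determined up to an additive constant); weak form: ∫_0^3/2 u'v' dx = ∫_0^3/2 (2*cos(10*π*x/3)) v dx for all v ∈ V.

Multiply both sides by a test function v and integrate from 0 to 3/2:
  ∫_0^3/2 −u''(x) v(x) dx = ∫_0^3/2 f(x) v(x) dx.
Integrate the LHS by parts once:
  ∫_0^3/2 −u'' v dx = −[u'(x) v(x)]_0^3/2 + ∫_0^3/2 u'(x) v'(x) dx.
Thus ∫_0^3/2 u'(x) v'(x) dx = ∫_0^3/2 f(x) v(x) dx + [u'(x) v(x)]_0^3/2.
Choose V so that boundary terms are either known or forced to vanish.
u has homogeneous Neumann: u'(0) = u'(3/2) = 0. So [u' v]_0^3/2 = 0·v(3/2) − 0·v(0) = 0 for any v; take V = H^1(0, 3/2).
Weak formulation: find u (satisfying any essential BC) such that ∫_0^3/2 u'(x) v'(x) dx = ∫_0^3/2 f v dx for all v ∈ V (homogeneous Neumann, so boundary terms vanish).
Substituting f(x) = 2*cos(10*π*x/3), the right-hand side is ∫_0^3/2 (2*cos(10*π*x/3)) v dx.
Compatibility check (pure Neumann): taking v ≡ 1 ∈ V gives 0 = ∫_0^3/2 f dx + (0) − (0), i.e. ∫_0^3/2 f dx must equal u'(0) − u'(3/2) = 0. Indeed ∫_0^3/2 (2*cos(10*π*x/3)) dx = 0, so the data are compatible. The solution is then unique only up to an additive constant (fix it e.g. by requiring ∫_0^3/2 u dx = 0).


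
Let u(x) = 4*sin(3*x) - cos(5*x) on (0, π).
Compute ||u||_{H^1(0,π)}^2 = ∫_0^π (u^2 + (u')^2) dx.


||u||_{H^1(0,π)}^2 = 93*π

u'(x) = 5*sin(5*x) + 12*cos(3*x).
Expand u² and (u')² and integrate term by term on (0, π), using: for integers n ≥ 1, ∫_0^π sin²(nx) dx = ∫_0^π cos²(nx) dx = π/2; for n ≠ n', ∫_0^π sin(nx)sin(n'x) dx = ∫_0^π cos(nx)cos(n'x) dx = 0; and by product-to-sum, ∫_0^π sin(nx)cos(n'x) dx = ½∫_0^π [sin((n+n')x) + sin((n−n')x)] dx, which is 0 when n+n' is even and 2n/(n²−n'²) when n+n' is odd (it need not vanish on (0, π)).
  u² squared terms: (-1)²·∫cos(5x)² dx = 1·π/2 = π/2;  (4)²·∫sin(3x)² dx = 16·π/2 = 8*π.
  u² cross terms: 2·(-1)·(4)·∫cos(5x)·sin(3x) dx = -8·(0) = 0.
  So ∫_0^π u² dx = π/2 + 8*π + 0 = 17*π/2.
  (u')² squared terms: (5)²·∫sin(5x)² dx = 25·π/2 = 25*π/2;  (12)²·∫cos(3x)² dx = 144·π/2 = 72*π.
  (u')² cross terms: 2·(5)·(12)·∫sin(5x)·cos(3x) dx = 120·(0) = 0.
  So ∫_0^π (u')² dx = 25*π/2 + 72*π + 0 = 169*π/2.
||u||_{H^1}^2 = (17*π/2) + (169*π/2) = 93*π.


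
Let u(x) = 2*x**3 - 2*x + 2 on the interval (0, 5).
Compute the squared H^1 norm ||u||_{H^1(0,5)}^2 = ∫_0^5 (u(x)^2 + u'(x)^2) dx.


||u||_{H^1}^2 = 1312490/21

The H^1 norm (squared) on an interval (0, L) is
  ||u||_{H^1}^2 = ∫_0^L u(x)^2 dx + ∫_0^L u'(x)^2 dx.
Compute u'(x) = 6*x**2 - 2.
Then u(x)^2 = 4*x**6 - 8*x**4 + 8*x**3 + 4*x**2 - 8*x + 4 and u'(x)^2 = 36*x**4 - 24*x**2 + 4.
Integrate each monomial from 0 to 5 using ∫_0^5 c·x^n dx = c·5^(n+1)/(n+1):
  ∫_0^5 u(x)^2 dx = ∫_0^5 (4*x^6 - 8*x^4 + 8*x^3 + 4*x^2 - 8*x + 4) dx. Term by term:
    ∫_0^5 4*x^6 dx = 312500/7;  ∫_0^5 -8*x^4 dx = -5000;  ∫_0^5 8*x^3 dx = 1250;
    ∫_0^5 4*x^2 dx = 500/3;  ∫_0^5 -8*x dx = -100;  ∫_0^5 4 dx = 20.
  Sum: 312500/7 − 5000 + 1250 + 500/3 − 100 + 20 = 860570/21.
  ∫_0^5 u'(x)^2 dx = ∫_0^5 (36*x^4 - 24*x^2 + 4) dx. Term by term:
    ∫_0^5 36*x^4 dx = 22500;  ∫_0^5 -24*x^2 dx = -1000;  ∫_0^5 4 dx = 20.
  Sum: 22500 − 1000 + 20 = 21520.
Adding: ||u||_{H^1}^2 = 860570/21 + 21520 = 1312490/21.


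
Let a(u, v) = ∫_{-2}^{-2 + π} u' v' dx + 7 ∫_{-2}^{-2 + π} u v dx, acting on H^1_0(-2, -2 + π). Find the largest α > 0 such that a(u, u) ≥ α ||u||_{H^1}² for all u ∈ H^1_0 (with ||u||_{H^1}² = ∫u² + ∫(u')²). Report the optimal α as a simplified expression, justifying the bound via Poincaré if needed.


α = 1

Coercivity of a(·,·) on H^1_0(-2, -2 + π) means a(u, u) ≥ α ||u||_{H^1}² for every u ∈ H^1_0.
The interval has length L = π, and Poincaré/coercivity depend only on L. Here a(u, u) = ∫(u')² + (7)·∫u².
Here c = 7 ≥ 1, so a(u,u) = ∫(u')² + c∫u² ≥ ∫(u')² + ∫u² = ||u||_{H^1}², i.e. α = 1 works. No larger α is possible: a(u,u) ≥ α||u||_{H^1}² means (1−α)∫(u')² ≥ (α−c)∫u², and for the modes u_n = sin(nπ(x−x₀)/L) (x₀ the left endpoint) one has ∫u_n²/∫(u_n')² = (L/(nπ))² → 0, so a(u_n,u_n)/||u_n||_{H^1}² → 1. Hence the optimal constant is α = 1.
Therefore α = 1.


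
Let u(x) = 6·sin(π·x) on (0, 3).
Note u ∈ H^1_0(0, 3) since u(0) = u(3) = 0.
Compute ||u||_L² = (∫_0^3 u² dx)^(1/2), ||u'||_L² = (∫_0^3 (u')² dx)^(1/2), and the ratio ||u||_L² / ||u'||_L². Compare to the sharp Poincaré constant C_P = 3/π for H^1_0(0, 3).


||u||_L² / ||u'||_L² = 1/π < C_P = 3/π.

u(x) = 6·sin(π·x), so u'(x) = 6*π*cos(π*x).
Writing u(x) = A·sin(kπx/L) with A = 6 and k = 3, use ∫_0^L sin²(kπx/L) dx = L/2 and ∫_0^L cos²(kπx/L) dx = L/2.
u² = 36·sin²(π·x) and (u')² = 36*π^2·cos²(π·x), and each of sin², cos² integrates to L/2 = 3/2 over (0, 3).
∫_0^3 u² dx = 54, so ||u||_L² = 3*sqrt(6).
∫_0^3 (u')² dx = 54*π^2, so ||u'||_L² = 3*sqrt(6)*π.
Ratio ||u||_L² / ||u'||_L² = 1/π.
Sharp Poincaré constant on H^1_0(0, 3) is C_P = L/π = 3/π, achieved by sin(π/3·x).
This is the k = 3 harmonic; the ratio L/(kπ) is strictly less than C_P = L/π, consistent with the sharp inequality ||u||_L² ≤ C_P ||u'||_L².


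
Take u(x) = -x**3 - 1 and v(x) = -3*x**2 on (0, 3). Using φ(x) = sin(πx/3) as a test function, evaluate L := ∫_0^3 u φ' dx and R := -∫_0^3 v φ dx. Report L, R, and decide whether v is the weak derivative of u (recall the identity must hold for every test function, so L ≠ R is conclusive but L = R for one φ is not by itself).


LHS = -324/π^3 + 81/π, RHS = -324/π^3 + 81/π. Yes, v = u' weakly.

u(x) = -x**3 - 1, classical derivative u'(x) = -3*x**2.
φ(x) = sin(πx/3), so φ'(x) = π*cos(π*x/3)/3.
Note φ(0) = φ(3) = 0, so the boundary term u·φ vanishes.
LHS = ∫_0^3 u(x) φ'(x) dx = ∫_0^3 (-π*x^3*cos(π*x/3)/3 - π*cos(π*x/3)/3) dx. Term by term:
  ∫_0^3 -π*cos(π*x/3)/3 dx = 0;  ∫_0^3 -π*x^3*cos(π*x/3)/3 dx = -324/π^3 + 81/π.
Sum: 0 + -324/π^3 + 81/π = -324/π^3 + 81/π.
So LHS = -324/π^3 + 81/π.
∫_0^3 v(x) φ(x) dx = ∫_0^3 (-3*x^2*sin(π*x/3)) dx. Term by term:
  ∫_0^3 -3*x^2*sin(π*x/3) dx = -81/π + 324/π^3.
So RHS = -∫_0^3 v(x) φ(x) dx = -324/π^3 + 81/π.
LHS = RHS, so the identity holds for this test φ.
Moreover u is smooth here and v(x) = u'(x) = -3*x**2 pointwise, so the identity holds for every test function. Hence v is the weak derivative of u.


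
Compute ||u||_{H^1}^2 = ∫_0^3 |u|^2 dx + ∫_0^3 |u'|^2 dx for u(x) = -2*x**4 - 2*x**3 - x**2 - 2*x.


||u||_{H^1}^2 = 1967667/35

The H^1 norm (squared) on an interval (0, L) is
  ||u||_{H^1}^2 = ∫_0^L u(x)^2 dx + ∫_0^L u'(x)^2 dx.
Compute u'(x) = -8*x**3 - 6*x**2 - 2*x - 2.
Then u(x)^2 = 4*x**8 + 8*x**7 + 8*x**6 + 12*x**5 + 9*x**4 + 4*x**3 + 4*x**2 and u'(x)^2 = 64*x**6 + 96*x**5 + 68*x**4 + 56*x**3 + 28*x**2 + 8*x + 4.
Integrate each monomial from 0 to 3 using ∫_0^3 c·x^n dx = c·3^(n+1)/(n+1):
  ∫_0^3 u(x)^2 dx = ∫_0^3 (4*x^8 + 8*x^7 + 8*x^6 + 12*x^5 + 9*x^4 + 4*x^3 + 4*x^2) dx. Term by term:
    ∫_0^3 4*x^8 dx = 8748;  ∫_0^3 8*x^7 dx = 6561;  ∫_0^3 8*x^6 dx = 17496/7;
    ∫_0^3 12*x^5 dx = 1458;  ∫_0^3 9*x^4 dx = 2187/5;  ∫_0^3 4*x^3 dx = 81;
    ∫_0^3 4*x^2 dx = 36.
  Sum: 8748 + 6561 + 17496/7 + 1458 + 2187/5 + 81 + 36 = 693729/35.
  ∫_0^3 u'(x)^2 dx = ∫_0^3 (64*x^6 + 96*x^5 + 68*x^4 + 56*x^3 + 28*x^2 + 8*x + 4) dx. Term by term:
    ∫_0^3 64*x^6 dx = 139968/7;  ∫_0^3 96*x^5 dx = 11664;  ∫_0^3 68*x^4 dx = 16524/5;
    ∫_0^3 56*x^3 dx = 1134;  ∫_0^3 28*x^2 dx = 252;  ∫_0^3 8*x dx = 36;
    ∫_0^3 4 dx = 12.
  Sum: 139968/7 + 11664 + 16524/5 + 1134 + 252 + 36 + 12 = 1273938/35.
Adding: ||u||_{H^1}^2 = 693729/35 + 1273938/35 = 1967667/35.


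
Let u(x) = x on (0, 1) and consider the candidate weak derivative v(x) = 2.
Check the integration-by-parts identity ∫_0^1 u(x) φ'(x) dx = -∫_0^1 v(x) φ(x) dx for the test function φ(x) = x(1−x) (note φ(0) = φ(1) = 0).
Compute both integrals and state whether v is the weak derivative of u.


LHS = -1/6, RHS = -1/3. No, v is not the weak derivative of u.

u(x) = x, classical derivative u'(x) = 1.
φ(x) = x(1−x), so φ'(x) = 1 - 2*x.
Note φ(0) = φ(1) = 0, so the boundary term u·φ vanishes.
LHS = ∫_0^1 u(x) φ'(x) dx = ∫_0^1 (-2*x^2 + x) dx. Term by term:
  ∫_0^1 -2*x^2 dx = -2/3;  ∫_0^1 x dx = 1/2.
Sum: -2/3 + 1/2 = -1/6.
So LHS = -1/6.
∫_0^1 v(x) φ(x) dx = ∫_0^1 (-2*x^2 + 2*x) dx. Term by term:
  ∫_0^1 -2*x^2 dx = -2/3;  ∫_0^1 2*x dx = 1.
Sum: -2/3 + 1 = 1/3.
So RHS = -∫_0^1 v(x) φ(x) dx = -1/3.
LHS − RHS = 1/6 ≠ 0, so the identity fails.
(For a valid weak derivative the identity must hold for EVERY test function, in particular this one. The failure shows v is NOT the weak derivative of u.)
Correct weak derivative would be u'(x) = 1.


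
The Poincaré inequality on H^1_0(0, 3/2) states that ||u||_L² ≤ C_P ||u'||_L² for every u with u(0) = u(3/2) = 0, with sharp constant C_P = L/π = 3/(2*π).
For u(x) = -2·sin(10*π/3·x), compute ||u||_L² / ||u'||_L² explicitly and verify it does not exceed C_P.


||u||_L² / ||u'||_L² = 3/(10*π) < C_P = 3/(2*π).

u(x) = -2·sin(10*π/3·x), so u'(x) = -20*π*cos(10*π*x/3)/3.
Writing u(x) = A·sin(kπx/L) with A = -2 and k = 5, use ∫_0^L sin²(kπx/L) dx = L/2 and ∫_0^L cos²(kπx/L) dx = L/2.
u² = 4·sin²(10*π/3·x) and (u')² = 400*π^2/9·cos²(10*π/3·x), and each of sin², cos² integrates to L/2 = 3/4 over (0, 3/2).
∫_0^3/2 u² dx = 3, so ||u||_L² = sqrt(3).
∫_0^3/2 (u')² dx = 100*π^2/3, so ||u'||_L² = 10*sqrt(3)*π/3.
Ratio ||u||_L² / ||u'||_L² = 3/(10*π).
Sharp Poincaré constant on H^1_0(0, 3/2) is C_P = L/π = 3/(2*π), achieved by sin(2*π/3·x).
This is the k = 5 harmonic; the ratio L/(kπ) is strictly less than C_P = L/π, consistent with the sharp inequality ||u||_L² ≤ C_P ||u'||_L².


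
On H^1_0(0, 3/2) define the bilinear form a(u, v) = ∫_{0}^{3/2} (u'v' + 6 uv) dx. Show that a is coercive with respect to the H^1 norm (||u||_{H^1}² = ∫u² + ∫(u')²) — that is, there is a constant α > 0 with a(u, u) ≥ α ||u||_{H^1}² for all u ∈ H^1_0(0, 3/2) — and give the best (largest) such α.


α = 1

Coercivity of a(·,·) on H^1_0(0, 3/2) means a(u, u) ≥ α ||u||_{H^1}² for every u ∈ H^1_0.
The interval has length L = 3/2, and Poincaré/coercivity depend only on L. Here a(u, u) = ∫(u')² + (6)·∫u².
Here c = 6 ≥ 1, so a(u,u) = ∫(u')² + c∫u² ≥ ∫(u')² + ∫u² = ||u||_{H^1}², i.e. α = 1 works. No larger α is possible: a(u,u) ≥ α||u||_{H^1}² means (1−α)∫(u')² ≥ (α−c)∫u², and for the modes u_n = sin(nπ(x−x₀)/L) (x₀ the left endpoint) one has ∫u_n²/∫(u_n')² = (L/(nπ))² → 0, so a(u_n,u_n)/||u_n||_{H^1}² → 1. Hence the optimal constant is α = 1.
Therefore α = 1.


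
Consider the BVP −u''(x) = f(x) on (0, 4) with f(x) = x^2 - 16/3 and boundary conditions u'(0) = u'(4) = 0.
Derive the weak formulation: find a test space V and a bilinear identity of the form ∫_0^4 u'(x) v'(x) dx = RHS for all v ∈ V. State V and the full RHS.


V = H^1(0, 4) (no boundary constraint on v; u is determined up to an additive constant); weak form: ∫_0^4 u'v' dx = ∫_0^4 (x^2 - 16/3) v dx for all v ∈ V.

Multiply both sides by a test function v and integrate from 0 to 4:
  ∫_0^4 −u''(x) v(x) dx = ∫_0^4 f(x) v(x) dx.
Integrate the LHS by parts once:
  ∫_0^4 −u'' v dx = −[u'(x) v(x)]_0^4 + ∫_0^4 u'(x) v'(x) dx.
Thus ∫_0^4 u'(x) v'(x) dx = ∫_0^4 f(x) v(x) dx + [u'(x) v(x)]_0^4.
Choose V so that boundary terms are either known or forced to vanish.
u has homogeneous Neumann: u'(0) = u'(4) = 0. So [u' v]_0^4 = 0·v(4) − 0·v(0) = 0 for any v; take V = H^1(0, 4).
Weak formulation: find u (satisfying any essential BC) such that ∫_0^4 u'(x) v'(x) dx = ∫_0^4 f v dx for all v ∈ V (homogeneous Neumann, so boundary terms vanish).
Substituting f(x) = x^2 - 16/3, the right-hand side is ∫_0^4 (x^2 - 16/3) v dx.
Compatibility check (pure Neumann): taking v ≡ 1 ∈ V gives 0 = ∫_0^4 f dx + (0) − (0), i.e. ∫_0^4 f dx must equal u'(0) − u'(4) = 0. Indeed ∫_0^4 (x^2 - 16/3) dx = 0, so the data are compatible. The solution is then unique only up to an additive constant (fix it e.g. by requiring ∫_0^4 u dx = 0).


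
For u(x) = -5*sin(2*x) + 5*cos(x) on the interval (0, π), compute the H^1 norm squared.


||u||_{H^1(0,π)}^2 = -400/3 + 175*π/2

u'(x) = -5*sin(x) - 10*cos(2*x).
Expand u² and (u')² and integrate term by term on (0, π), using: for integers n ≥ 1, ∫_0^π sin²(nx) dx = ∫_0^π cos²(nx) dx = π/2; for n ≠ n', ∫_0^π sin(nx)sin(n'x) dx = ∫_0^π cos(nx)cos(n'x) dx = 0; and by product-to-sum, ∫_0^π sin(nx)cos(n'x) dx = ½∫_0^π [sin((n+n')x) + sin((n−n')x)] dx, which is 0 when n+n' is even and 2n/(n²−n'²) when n+n' is odd (it need not vanish on (0, π)).
  u² squared terms: (-5)²·∫sin(2x)² dx = 25·π/2 = 25*π/2;  (5)²·∫cos(x)² dx = 25·π/2 = 25*π/2.
  u² cross terms: 2·(-5)·(5)·∫sin(2x)·cos(x) dx = -50·(4/3) = -200/3.
  So ∫_0^π u² dx = 25*π/2 + 25*π/2 − 200/3 = -200/3 + 25*π.
  (u')² squared terms: (-10)²·∫cos(2x)² dx = 100·π/2 = 50*π;  (-5)²·∫sin(x)² dx = 25·π/2 = 25*π/2.
  (u')² cross terms: 2·(-10)·(-5)·∫cos(2x)·sin(x) dx = 100·(-2/3) = -200/3.
  So ∫_0^π (u')² dx = 50*π + 25*π/2 − 200/3 = -200/3 + 125*π/2.
||u||_{H^1}^2 = (-200/3 + 25*π) + (-200/3 + 125*π/2) = -400/3 + 175*π/2.


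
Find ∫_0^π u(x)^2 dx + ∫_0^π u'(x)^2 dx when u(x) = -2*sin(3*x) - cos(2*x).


||u||_{H^1(0,π)}^2 = 24 + 45*π/2

u'(x) = 2*sin(2*x) - 6*cos(3*x).
Expand u² and (u')² and integrate term by term on (0, π), using: for integers n ≥ 1, ∫_0^π sin²(nx) dx = ∫_0^π cos²(nx) dx = π/2; for n ≠ n', ∫_0^π sin(nx)sin(n'x) dx = ∫_0^π cos(nx)cos(n'x) dx = 0; and by product-to-sum, ∫_0^π sin(nx)cos(n'x) dx = ½∫_0^π [sin((n+n')x) + sin((n−n')x)] dx, which is 0 when n+n' is even and 2n/(n²−n'²) when n+n' is odd (it need not vanish on (0, π)).
  u² squared terms: (-1)²·∫cos(2x)² dx = 1·π/2 = π/2;  (-2)²·∫sin(3x)² dx = 4·π/2 = 2*π.
  u² cross terms: 2·(-1)·(-2)·∫cos(2x)·sin(3x) dx = 4·(6/5) = 24/5.
  So ∫_0^π u² dx = π/2 + 2*π + 24/5 = 24/5 + 5*π/2.
  (u')² squared terms: (-6)²·∫cos(3x)² dx = 36·π/2 = 18*π;  (2)²·∫sin(2x)² dx = 4·π/2 = 2*π.
  (u')² cross terms: 2·(-6)·(2)·∫cos(3x)·sin(2x) dx = -24·(-4/5) = 96/5.
  So ∫_0^π (u')² dx = 18*π + 2*π + 96/5 = 96/5 + 20*π.
||u||_{H^1}^2 = (24/5 + 5*π/2) + (96/5 + 20*π) = 24 + 45*π/2.


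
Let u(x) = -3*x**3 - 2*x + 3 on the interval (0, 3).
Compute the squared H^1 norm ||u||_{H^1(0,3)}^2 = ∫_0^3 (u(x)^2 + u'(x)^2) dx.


||u||_{H^1}^2 = 511851/70

The H^1 norm (squared) on an interval (0, L) is
  ||u||_{H^1}^2 = ∫_0^L u(x)^2 dx + ∫_0^L u'(x)^2 dx.
Compute u'(x) = -9*x**2 - 2.
Then u(x)^2 = 9*x**6 + 12*x**4 - 18*x**3 + 4*x**2 - 12*x + 9 and u'(x)^2 = 81*x**4 + 36*x**2 + 4.
Integrate each monomial from 0 to 3 using ∫_0^3 c·x^n dx = c·3^(n+1)/(n+1):
  ∫_0^3 u(x)^2 dx = ∫_0^3 (9*x^6 + 12*x^4 - 18*x^3 + 4*x^2 - 12*x + 9) dx. Term by term:
    ∫_0^3 9*x^6 dx = 19683/7;  ∫_0^3 12*x^4 dx = 2916/5;  ∫_0^3 -18*x^3 dx = -729/2;
    ∫_0^3 4*x^2 dx = 36;  ∫_0^3 -12*x dx = -54;  ∫_0^3 9 dx = 27.
  Sum: 19683/7 + 2916/5 − 729/2 + 36 − 54 + 27 = 212769/70.
  ∫_0^3 u'(x)^2 dx = ∫_0^3 (81*x^4 + 36*x^2 + 4) dx. Term by term:
    ∫_0^3 81*x^4 dx = 19683/5;  ∫_0^3 36*x^2 dx = 324;  ∫_0^3 4 dx = 12.
  Sum: 19683/5 + 324 + 12 = 21363/5.
Adding: ||u||_{H^1}^2 = 212769/70 + 21363/5 = 511851/70.


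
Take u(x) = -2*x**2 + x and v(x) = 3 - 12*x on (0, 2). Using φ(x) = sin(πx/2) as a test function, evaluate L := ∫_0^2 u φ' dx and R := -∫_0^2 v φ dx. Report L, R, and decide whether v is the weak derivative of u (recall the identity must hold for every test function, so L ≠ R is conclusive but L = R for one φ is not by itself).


LHS = 12/π, RHS = 36/π. No, v is not the weak derivative of u.

u(x) = -2*x**2 + x, classical derivative u'(x) = 1 - 4*x.
φ(x) = sin(πx/2), so φ'(x) = π*cos(π*x/2)/2.
Note φ(0) = φ(2) = 0, so the boundary term u·φ vanishes.
LHS = ∫_0^2 u(x) φ'(x) dx = ∫_0^2 (-π*x^2*cos(π*x/2) + π*x*cos(π*x/2)/2) dx. Term by term:
  ∫_0^2 π*x*cos(π*x/2)/2 dx = -4/π;  ∫_0^2 -π*x^2*cos(π*x/2) dx = 16/π.
Sum: -4/π + 16/π = 12/π.
So LHS = 12/π.
∫_0^2 v(x) φ(x) dx = ∫_0^2 (-12*x*sin(π*x/2) + 3*sin(π*x/2)) dx. Term by term:
  ∫_0^2 3*sin(π*x/2) dx = 12/π;  ∫_0^2 -12*x*sin(π*x/2) dx = -48/π.
Sum: 12/π − 48/π = -36/π.
So RHS = -∫_0^2 v(x) φ(x) dx = 36/π.
LHS − RHS = -24/π ≠ 0, so the identity fails.
(For a valid weak derivative the identity must hold for EVERY test function, in particular this one. The failure shows v is NOT the weak derivative of u.)
Correct weak derivative would be u'(x) = 1 - 4*x.
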